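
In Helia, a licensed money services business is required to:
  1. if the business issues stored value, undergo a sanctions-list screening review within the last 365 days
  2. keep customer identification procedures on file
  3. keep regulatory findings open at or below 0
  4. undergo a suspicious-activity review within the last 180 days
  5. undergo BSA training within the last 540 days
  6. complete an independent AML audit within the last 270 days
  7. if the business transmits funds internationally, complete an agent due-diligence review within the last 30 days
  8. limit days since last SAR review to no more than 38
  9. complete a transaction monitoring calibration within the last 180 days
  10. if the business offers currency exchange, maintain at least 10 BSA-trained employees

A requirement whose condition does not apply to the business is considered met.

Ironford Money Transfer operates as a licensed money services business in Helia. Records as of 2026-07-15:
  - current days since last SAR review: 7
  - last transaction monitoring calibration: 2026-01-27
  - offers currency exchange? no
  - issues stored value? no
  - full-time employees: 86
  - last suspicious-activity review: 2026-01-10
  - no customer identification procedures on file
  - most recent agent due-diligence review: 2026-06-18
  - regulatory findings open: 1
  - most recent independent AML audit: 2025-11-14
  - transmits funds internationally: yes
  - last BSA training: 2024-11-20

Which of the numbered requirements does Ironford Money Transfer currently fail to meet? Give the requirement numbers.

1. condition 'issues stored value' does not hold → requirement n/a → met
2. customer identification procedures absent → not met
3. regulatory findings open 1 > 0 → not met
4. suspicious-activity review 186 days ago vs limit 180 → not met
5. BSA training 602 days ago vs limit 540 → not met
6. independent AML audit 243 days ago vs limit 270 → met
7. condition 'transmits funds internationally' holds; agent due-diligence review 27 days ago vs limit 30 → met
8. days since last SAR review 7 ≤ 38 → met
9. transaction monitoring calibration 169 days ago vs limit 180 → met
10. condition 'offers currency exchange' does not hold → requirement n/a → met
Not met: 2, 3, 4, 5

2, 3, 4, 5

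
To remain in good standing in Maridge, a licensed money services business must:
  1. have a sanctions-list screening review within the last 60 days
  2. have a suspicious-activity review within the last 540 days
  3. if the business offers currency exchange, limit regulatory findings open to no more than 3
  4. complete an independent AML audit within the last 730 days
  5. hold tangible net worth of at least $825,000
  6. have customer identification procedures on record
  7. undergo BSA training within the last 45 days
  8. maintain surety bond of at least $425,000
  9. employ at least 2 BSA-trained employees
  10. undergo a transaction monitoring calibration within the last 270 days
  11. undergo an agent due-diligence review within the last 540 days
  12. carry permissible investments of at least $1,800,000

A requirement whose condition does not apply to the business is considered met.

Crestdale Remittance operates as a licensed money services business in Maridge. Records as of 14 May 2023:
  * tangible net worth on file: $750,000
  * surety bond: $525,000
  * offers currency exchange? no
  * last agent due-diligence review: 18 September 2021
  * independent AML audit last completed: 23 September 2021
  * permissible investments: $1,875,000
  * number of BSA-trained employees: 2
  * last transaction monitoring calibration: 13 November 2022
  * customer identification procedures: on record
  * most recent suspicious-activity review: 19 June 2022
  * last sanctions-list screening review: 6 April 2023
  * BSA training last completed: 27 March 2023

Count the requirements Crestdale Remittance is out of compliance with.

1. sanctions-list screening review 38 days ago vs limit 60 → met
2. suspicious-activity review 329 days ago vs limit 540 → met
3. condition 'offers currency exchange' does not hold → requirement n/a → met
4. independent AML audit 598 days ago vs limit 730 → met
5. tangible net worth $750,000 < $825,000 → not met
6. customer identification procedures present → met
7. BSA training 48 days ago vs limit 45 → not met
8. surety bond $525,000 ≥ $425,000 → met
9. BSA-trained employees 2 ≥ 2 → met
10. transaction monitoring calibration 182 days ago vs limit 270 → met
11. agent due-diligence review 603 days ago vs limit 540 → not met
12. permissible investments $1,875,000 ≥ $1,800,000 → met
Not met: 3 of 12

3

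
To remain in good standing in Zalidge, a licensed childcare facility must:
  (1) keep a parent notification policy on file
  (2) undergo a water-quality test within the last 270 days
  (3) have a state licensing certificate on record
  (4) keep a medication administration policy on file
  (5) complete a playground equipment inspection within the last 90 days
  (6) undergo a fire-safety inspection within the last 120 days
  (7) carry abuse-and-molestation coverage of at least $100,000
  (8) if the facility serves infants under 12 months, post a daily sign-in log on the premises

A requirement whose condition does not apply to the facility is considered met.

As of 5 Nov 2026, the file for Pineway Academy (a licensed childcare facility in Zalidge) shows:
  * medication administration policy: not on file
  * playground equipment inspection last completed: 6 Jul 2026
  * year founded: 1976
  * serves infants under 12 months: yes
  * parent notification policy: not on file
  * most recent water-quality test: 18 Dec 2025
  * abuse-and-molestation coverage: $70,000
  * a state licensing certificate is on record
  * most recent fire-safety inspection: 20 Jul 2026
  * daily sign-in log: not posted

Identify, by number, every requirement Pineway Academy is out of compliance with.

1. parent notification policy absent → not met
2. water-quality test 322 days ago vs limit 270 → not met
3. state licensing certificate present → met
4. medication administration policy absent → not met
5. playground equipment inspection 122 days ago vs limit 90 → not met
6. fire-safety inspection 108 days ago vs limit 120 → met
7. abuse-and-molestation coverage $70,000 < $100,000 → not met
8. condition 'serves infants under 12 months' holds; daily sign-in log absent → not met
Not met: 1, 2, 4, 5, 7, 8

1, 2, 4, 5, 7, 8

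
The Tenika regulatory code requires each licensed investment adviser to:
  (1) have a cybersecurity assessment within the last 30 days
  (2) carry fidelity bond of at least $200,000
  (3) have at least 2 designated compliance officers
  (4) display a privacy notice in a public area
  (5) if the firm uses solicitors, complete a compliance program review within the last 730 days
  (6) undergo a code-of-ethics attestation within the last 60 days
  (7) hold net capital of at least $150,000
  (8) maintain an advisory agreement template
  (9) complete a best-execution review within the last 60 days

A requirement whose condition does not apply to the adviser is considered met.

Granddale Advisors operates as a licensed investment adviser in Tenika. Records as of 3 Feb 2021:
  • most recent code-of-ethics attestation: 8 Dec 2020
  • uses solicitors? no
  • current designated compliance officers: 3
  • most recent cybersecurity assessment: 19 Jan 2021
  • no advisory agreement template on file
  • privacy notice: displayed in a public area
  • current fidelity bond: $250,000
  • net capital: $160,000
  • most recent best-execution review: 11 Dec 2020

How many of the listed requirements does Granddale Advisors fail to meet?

1. cybersecurity assessment 15 days ago vs limit 30 → met
2. fidelity bond $250,000 ≥ $200,000 → met
3. designated compliance officers 3 ≥ 2 → met
4. privacy notice present → met
5. condition 'uses solicitors' does not hold → requirement n/a → met
6. code-of-ethics attestation 57 days ago vs limit 60 → met
7. net capital $160,000 ≥ $150,000 → met
8. advisory agreement template absent → not met
9. best-execution review 54 days ago vs limit 60 → met
Not met: 1 of 9

1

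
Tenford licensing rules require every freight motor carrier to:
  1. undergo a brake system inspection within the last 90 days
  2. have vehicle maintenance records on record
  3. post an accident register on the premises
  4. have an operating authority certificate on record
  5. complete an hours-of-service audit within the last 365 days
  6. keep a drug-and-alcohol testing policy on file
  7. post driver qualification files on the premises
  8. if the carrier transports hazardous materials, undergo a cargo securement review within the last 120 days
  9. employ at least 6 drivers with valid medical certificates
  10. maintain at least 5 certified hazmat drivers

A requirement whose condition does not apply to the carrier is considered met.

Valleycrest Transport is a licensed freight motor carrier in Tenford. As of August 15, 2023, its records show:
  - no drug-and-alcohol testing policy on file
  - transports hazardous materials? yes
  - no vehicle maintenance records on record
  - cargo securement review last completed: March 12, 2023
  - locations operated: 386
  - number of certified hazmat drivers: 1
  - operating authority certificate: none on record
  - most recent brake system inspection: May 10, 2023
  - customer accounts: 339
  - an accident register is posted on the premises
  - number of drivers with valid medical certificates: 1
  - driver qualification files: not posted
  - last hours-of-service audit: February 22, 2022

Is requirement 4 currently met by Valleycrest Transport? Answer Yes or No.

No

4. operating authority certificate absent → not met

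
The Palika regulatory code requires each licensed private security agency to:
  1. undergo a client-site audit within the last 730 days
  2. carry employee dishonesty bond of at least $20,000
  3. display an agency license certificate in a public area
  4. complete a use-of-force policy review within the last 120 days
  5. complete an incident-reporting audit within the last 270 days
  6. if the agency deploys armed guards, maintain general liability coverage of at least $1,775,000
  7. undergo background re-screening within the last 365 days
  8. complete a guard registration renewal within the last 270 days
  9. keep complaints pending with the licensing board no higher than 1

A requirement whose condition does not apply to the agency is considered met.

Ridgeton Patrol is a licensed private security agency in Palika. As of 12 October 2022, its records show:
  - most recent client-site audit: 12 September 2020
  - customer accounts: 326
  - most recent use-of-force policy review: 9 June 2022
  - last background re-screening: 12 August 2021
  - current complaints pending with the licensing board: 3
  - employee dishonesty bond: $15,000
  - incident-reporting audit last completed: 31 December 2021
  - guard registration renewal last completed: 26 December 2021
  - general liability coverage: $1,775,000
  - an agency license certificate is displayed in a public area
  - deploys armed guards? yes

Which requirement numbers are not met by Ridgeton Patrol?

1, 2, 4, 5, 7, 8, 9

1. client-site audit 760 days ago vs limit 730 → not met
2. employee dishonesty bond $15,000 < $20,000 → not met
3. agency license certificate present → met
4. use-of-force policy review 125 days ago vs limit 120 → not met
5. incident-reporting audit 285 days ago vs limit 270 → not met
6. condition 'deploys armed guards' holds; general liability coverage $1,775,000 ≥ $1,775,000 → met
7. background re-screening 426 days ago vs limit 365 → not met
8. guard registration renewal 290 days ago vs limit 270 → not met
9. complaints pending with the licensing board 3 > 1 → not met
Not met: 1, 2, 4, 5, 7, 8, 9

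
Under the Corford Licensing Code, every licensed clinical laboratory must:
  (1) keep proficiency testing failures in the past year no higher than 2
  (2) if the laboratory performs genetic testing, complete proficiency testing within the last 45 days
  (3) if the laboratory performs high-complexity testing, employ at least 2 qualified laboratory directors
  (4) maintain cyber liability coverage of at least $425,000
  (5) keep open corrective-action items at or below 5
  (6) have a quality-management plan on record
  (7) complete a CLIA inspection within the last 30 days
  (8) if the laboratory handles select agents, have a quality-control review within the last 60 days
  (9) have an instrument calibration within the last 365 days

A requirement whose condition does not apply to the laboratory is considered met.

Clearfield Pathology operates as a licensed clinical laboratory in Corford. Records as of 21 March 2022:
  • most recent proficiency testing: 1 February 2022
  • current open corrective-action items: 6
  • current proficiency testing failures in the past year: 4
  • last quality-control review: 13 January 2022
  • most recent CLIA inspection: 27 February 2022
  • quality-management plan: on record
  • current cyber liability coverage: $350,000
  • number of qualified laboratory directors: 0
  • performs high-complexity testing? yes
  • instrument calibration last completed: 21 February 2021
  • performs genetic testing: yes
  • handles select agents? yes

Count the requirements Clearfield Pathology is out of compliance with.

7

1. proficiency testing failures in the past year 4 > 2 → not met
2. condition 'performs genetic testing' holds; proficiency testing 48 days ago vs limit 45 → not met
3. condition 'performs high-complexity testing' holds; qualified laboratory directors 0 < 2 → not met
4. cyber liability coverage $350,000 < $425,000 → not met
5. open corrective-action items 6 > 5 → not met
6. quality-management plan present → met
7. CLIA inspection 22 days ago vs limit 30 → met
8. condition 'handles select agents' holds; quality-control review 67 days ago vs limit 60 → not met
9. instrument calibration 393 days ago vs limit 365 → not met
Not met: 7 of 9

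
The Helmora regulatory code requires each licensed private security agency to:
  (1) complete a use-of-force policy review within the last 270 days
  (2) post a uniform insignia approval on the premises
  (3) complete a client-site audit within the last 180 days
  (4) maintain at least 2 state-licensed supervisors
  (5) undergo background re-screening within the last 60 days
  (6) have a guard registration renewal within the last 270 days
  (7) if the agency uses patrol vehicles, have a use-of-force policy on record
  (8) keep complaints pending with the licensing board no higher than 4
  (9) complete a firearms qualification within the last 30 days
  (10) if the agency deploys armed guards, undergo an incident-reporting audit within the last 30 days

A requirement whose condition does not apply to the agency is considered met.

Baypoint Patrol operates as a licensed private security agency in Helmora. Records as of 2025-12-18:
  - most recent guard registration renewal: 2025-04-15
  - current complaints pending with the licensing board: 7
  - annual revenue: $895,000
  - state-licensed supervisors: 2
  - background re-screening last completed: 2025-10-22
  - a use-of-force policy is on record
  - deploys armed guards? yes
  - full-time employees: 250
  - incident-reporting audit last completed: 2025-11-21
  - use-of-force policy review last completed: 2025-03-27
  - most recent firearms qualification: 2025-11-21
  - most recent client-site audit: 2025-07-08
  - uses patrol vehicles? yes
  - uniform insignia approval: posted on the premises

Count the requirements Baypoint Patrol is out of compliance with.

1. use-of-force policy review 266 days ago vs limit 270 → met
2. uniform insignia approval present → met
3. client-site audit 163 days ago vs limit 180 → met
4. state-licensed supervisors 2 ≥ 2 → met
5. background re-screening 57 days ago vs limit 60 → met
6. guard registration renewal 247 days ago vs limit 270 → met
7. condition 'uses patrol vehicles' holds; use-of-force policy present → met
8. complaints pending with the licensing board 7 > 4 → not met
9. firearms qualification 27 days ago vs limit 30 → met
10. condition 'deploys armed guards' holds; incident-reporting audit 27 days ago vs limit 30 → met
Not met: 1 of 10

1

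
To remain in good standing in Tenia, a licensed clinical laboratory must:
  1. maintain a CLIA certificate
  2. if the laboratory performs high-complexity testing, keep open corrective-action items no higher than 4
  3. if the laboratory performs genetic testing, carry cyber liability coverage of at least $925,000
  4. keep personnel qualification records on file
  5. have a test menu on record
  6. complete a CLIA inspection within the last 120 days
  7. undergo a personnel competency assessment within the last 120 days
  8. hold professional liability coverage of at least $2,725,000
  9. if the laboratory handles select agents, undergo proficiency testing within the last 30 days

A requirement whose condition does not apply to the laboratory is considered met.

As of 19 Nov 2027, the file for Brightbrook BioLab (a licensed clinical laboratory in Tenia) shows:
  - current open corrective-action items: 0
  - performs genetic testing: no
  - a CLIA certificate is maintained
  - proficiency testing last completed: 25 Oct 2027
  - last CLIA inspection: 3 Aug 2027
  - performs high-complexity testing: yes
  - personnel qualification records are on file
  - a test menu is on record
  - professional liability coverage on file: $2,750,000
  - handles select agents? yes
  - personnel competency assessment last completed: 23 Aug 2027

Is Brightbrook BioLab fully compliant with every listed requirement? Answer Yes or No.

Yes

1. CLIA certificate present → met
2. condition 'performs high-complexity testing' holds; open corrective-action items 0 ≤ 4 → met
3. condition 'performs genetic testing' does not hold → requirement n/a → met
4. personnel qualification records present → met
5. test menu present → met
6. CLIA inspection 108 days ago vs limit 120 → met
7. personnel competency assessment 88 days ago vs limit 120 → met
8. professional liability coverage $2,750,000 ≥ $2,725,000 → met
9. condition 'handles select agents' holds; proficiency testing 25 days ago vs limit 30 → met
All met.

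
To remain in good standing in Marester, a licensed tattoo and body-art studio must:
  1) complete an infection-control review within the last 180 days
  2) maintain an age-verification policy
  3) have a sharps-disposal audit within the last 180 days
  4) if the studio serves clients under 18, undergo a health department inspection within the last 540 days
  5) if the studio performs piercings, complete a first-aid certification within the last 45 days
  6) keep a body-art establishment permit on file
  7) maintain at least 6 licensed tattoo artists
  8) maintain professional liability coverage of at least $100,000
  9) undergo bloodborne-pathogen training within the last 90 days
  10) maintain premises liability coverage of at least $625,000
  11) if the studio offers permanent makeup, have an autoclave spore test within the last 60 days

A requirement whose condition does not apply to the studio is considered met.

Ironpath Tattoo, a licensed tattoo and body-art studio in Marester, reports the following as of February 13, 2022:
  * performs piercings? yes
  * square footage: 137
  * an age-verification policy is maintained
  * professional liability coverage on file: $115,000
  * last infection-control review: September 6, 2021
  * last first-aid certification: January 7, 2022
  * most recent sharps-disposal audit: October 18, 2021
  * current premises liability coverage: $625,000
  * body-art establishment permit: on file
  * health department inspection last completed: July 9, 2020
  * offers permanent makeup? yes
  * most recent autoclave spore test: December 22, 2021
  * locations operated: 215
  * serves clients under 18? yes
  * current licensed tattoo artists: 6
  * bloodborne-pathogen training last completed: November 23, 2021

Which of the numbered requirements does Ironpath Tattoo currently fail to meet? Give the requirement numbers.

1. infection-control review 160 days ago vs limit 180 → met
2. age-verification policy present → met
3. sharps-disposal audit 118 days ago vs limit 180 → met
4. condition 'serves clients under 18' holds; health department inspection 584 days ago vs limit 540 → not met
5. condition 'performs piercings' holds; first-aid certification 37 days ago vs limit 45 → met
6. body-art establishment permit present → met
7. licensed tattoo artists 6 ≥ 6 → met
8. professional liability coverage $115,000 ≥ $100,000 → met
9. bloodborne-pathogen training 82 days ago vs limit 90 → met
10. premises liability coverage $625,000 ≥ $625,000 → met
11. condition 'offers permanent makeup' holds; autoclave spore test 53 days ago vs limit 60 → met
Not met: 4

4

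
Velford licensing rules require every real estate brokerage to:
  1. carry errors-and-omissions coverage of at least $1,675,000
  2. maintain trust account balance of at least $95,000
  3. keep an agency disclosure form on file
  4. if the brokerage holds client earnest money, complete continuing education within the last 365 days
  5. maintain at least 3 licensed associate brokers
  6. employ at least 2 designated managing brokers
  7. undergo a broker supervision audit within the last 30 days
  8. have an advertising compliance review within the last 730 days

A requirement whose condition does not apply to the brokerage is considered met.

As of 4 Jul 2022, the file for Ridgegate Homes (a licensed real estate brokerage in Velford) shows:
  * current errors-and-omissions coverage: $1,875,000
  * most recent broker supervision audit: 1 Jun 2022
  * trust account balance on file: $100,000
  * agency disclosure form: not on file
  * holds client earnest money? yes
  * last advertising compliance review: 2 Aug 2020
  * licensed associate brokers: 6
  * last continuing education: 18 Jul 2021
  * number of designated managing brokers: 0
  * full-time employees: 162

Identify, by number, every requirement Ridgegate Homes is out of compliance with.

1. errors-and-omissions coverage $1,875,000 ≥ $1,675,000 → met
2. trust account balance $100,000 ≥ $95,000 → met
3. agency disclosure form absent → not met
4. condition 'holds client earnest money' holds; continuing education 351 days ago vs limit 365 → met
5. licensed associate brokers 6 ≥ 3 → met
6. designated managing brokers 0 < 2 → not met
7. broker supervision audit 33 days ago vs limit 30 → not met
8. advertising compliance review 701 days ago vs limit 730 → met
Not met: 3, 6, 7

3, 6, 7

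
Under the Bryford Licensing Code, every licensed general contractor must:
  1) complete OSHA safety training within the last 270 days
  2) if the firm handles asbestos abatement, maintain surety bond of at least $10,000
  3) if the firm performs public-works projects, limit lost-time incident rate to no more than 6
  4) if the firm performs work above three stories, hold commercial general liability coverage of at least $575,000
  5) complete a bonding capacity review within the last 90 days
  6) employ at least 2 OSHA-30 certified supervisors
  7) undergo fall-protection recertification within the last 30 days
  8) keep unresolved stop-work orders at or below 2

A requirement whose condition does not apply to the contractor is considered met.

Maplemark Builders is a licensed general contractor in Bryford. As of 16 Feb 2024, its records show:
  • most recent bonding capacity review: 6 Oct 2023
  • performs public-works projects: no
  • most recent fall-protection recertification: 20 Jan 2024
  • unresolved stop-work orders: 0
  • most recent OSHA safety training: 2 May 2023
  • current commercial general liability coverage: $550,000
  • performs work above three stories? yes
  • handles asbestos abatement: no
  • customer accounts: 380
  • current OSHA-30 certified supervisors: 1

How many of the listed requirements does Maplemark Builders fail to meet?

4

1. OSHA safety training 290 days ago vs limit 270 → not met
2. condition 'handles asbestos abatement' does not hold → requirement n/a → met
3. condition 'performs public-works projects' does not hold → requirement n/a → met
4. condition 'performs work above three stories' holds; commercial general liability coverage $550,000 < $575,000 → not met
5. bonding capacity review 133 days ago vs limit 90 → not met
6. OSHA-30 certified supervisors 1 < 2 → not met
7. fall-protection recertification 27 days ago vs limit 30 → met
8. unresolved stop-work orders 0 ≤ 2 → met
Not met: 4 of 8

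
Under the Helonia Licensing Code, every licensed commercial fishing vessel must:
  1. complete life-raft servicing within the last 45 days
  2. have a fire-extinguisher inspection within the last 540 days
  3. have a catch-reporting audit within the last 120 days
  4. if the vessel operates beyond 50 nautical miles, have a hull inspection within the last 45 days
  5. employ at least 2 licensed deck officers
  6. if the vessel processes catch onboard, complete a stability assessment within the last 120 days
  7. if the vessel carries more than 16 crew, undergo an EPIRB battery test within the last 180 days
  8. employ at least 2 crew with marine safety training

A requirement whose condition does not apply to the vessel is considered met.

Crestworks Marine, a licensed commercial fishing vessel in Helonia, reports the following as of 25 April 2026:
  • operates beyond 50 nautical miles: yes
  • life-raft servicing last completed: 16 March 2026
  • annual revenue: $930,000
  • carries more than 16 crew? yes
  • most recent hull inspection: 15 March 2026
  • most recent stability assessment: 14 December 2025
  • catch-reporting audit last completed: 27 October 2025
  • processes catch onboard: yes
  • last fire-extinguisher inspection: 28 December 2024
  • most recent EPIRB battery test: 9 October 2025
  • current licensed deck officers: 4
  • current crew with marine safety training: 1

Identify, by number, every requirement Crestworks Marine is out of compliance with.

3, 6, 7, 8

1. life-raft servicing 40 days ago vs limit 45 → met
2. fire-extinguisher inspection 483 days ago vs limit 540 → met
3. catch-reporting audit 180 days ago vs limit 120 → not met
4. condition 'operates beyond 50 nautical miles' holds; hull inspection 41 days ago vs limit 45 → met
5. licensed deck officers 4 ≥ 2 → met
6. condition 'processes catch onboard' holds; stability assessment 132 days ago vs limit 120 → not met
7. condition 'carries more than 16 crew' holds; EPIRB battery test 198 days ago vs limit 180 → not met
8. crew with marine safety training 1 < 2 → not met
Not met: 3, 6, 7, 8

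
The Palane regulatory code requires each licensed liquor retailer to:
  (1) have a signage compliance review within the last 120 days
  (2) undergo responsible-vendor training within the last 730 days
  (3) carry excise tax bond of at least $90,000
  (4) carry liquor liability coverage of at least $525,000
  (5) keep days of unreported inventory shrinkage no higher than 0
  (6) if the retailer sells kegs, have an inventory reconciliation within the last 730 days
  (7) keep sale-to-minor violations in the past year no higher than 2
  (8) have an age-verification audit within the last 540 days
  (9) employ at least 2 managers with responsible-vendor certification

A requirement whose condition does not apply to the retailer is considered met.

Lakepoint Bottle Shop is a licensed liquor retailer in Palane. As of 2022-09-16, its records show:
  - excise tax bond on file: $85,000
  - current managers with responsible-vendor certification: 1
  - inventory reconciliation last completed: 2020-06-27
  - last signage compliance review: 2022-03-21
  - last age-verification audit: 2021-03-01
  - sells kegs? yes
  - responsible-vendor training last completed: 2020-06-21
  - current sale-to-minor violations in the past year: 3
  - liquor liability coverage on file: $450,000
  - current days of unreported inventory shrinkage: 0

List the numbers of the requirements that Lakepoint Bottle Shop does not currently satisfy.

1, 2, 3, 4, 6, 7, 8, 9

1. signage compliance review 179 days ago vs limit 120 → not met
2. responsible-vendor training 817 days ago vs limit 730 → not met
3. excise tax bond $85,000 < $90,000 → not met
4. liquor liability coverage $450,000 < $525,000 → not met
5. days of unreported inventory shrinkage 0 ≤ 0 → met
6. condition 'sells kegs' holds; inventory reconciliation 811 days ago vs limit 730 → not met
7. sale-to-minor violations in the past year 3 > 2 → not met
8. age-verification audit 564 days ago vs limit 540 → not met
9. managers with responsible-vendor certification 1 < 2 → not met
Not met: 1, 2, 3, 4, 6, 7, 8, 9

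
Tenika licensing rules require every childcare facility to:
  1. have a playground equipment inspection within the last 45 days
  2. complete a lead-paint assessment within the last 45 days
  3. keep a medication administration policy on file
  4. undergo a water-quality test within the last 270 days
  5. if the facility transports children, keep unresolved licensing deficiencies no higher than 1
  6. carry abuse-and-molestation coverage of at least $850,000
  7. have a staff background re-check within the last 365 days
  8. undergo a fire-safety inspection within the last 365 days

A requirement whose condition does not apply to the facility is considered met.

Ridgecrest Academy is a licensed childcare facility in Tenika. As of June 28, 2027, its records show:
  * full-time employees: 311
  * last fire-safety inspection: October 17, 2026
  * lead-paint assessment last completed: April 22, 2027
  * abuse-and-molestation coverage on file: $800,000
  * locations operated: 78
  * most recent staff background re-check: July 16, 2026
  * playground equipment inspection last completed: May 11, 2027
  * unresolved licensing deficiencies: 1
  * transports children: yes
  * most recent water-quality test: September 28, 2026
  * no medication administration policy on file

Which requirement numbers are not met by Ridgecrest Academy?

1. playground equipment inspection 48 days ago vs limit 45 → not met
2. lead-paint assessment 67 days ago vs limit 45 → not met
3. medication administration policy absent → not met
4. water-quality test 273 days ago vs limit 270 → not met
5. condition 'transports children' holds; unresolved licensing deficiencies 1 ≤ 1 → met
6. abuse-and-molestation coverage $800,000 < $850,000 → not met
7. staff background re-check 347 days ago vs limit 365 → met
8. fire-safety inspection 254 days ago vs limit 365 → met
Not met: 1, 2, 3, 4, 6

1, 2, 3, 4, 6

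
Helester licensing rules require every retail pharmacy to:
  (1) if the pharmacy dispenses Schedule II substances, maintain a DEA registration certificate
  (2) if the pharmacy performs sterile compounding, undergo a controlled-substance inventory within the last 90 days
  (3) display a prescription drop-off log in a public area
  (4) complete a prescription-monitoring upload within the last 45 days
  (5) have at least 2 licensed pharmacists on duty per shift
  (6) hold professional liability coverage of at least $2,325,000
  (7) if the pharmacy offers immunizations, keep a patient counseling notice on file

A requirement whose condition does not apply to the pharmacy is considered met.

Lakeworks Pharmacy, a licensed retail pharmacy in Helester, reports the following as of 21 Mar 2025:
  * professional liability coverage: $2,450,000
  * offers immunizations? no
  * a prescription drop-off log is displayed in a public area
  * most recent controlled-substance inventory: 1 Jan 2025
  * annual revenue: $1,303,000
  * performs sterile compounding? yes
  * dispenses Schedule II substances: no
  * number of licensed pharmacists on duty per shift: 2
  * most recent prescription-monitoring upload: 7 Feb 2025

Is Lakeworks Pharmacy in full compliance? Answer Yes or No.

Yes

1. condition 'dispenses Schedule II substances' does not hold → requirement n/a → met
2. condition 'performs sterile compounding' holds; controlled-substance inventory 79 days ago vs limit 90 → met
3. prescription drop-off log present → met
4. prescription-monitoring upload 42 days ago vs limit 45 → met
5. licensed pharmacists on duty per shift 2 ≥ 2 → met
6. professional liability coverage $2,450,000 ≥ $2,325,000 → met
7. condition 'offers immunizations' does not hold → requirement n/a → met
All met.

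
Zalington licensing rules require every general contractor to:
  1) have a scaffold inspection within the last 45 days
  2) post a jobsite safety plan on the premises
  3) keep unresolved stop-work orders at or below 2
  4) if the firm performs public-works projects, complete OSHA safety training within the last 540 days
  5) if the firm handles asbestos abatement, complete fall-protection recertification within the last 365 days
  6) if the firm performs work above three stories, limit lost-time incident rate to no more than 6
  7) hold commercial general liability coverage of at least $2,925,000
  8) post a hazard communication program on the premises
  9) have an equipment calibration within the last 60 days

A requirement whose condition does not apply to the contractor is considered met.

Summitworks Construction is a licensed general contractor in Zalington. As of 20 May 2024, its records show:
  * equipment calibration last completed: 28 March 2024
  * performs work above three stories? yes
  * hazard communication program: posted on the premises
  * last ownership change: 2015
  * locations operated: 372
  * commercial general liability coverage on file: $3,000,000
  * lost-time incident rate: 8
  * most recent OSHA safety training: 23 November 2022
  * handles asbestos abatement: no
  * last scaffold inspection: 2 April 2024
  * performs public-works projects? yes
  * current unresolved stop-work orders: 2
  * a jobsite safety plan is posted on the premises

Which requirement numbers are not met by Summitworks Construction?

1. scaffold inspection 48 days ago vs limit 45 → not met
2. jobsite safety plan present → met
3. unresolved stop-work orders 2 ≤ 2 → met
4. condition 'performs public-works projects' holds; OSHA safety training 544 days ago vs limit 540 → not met
5. condition 'handles asbestos abatement' does not hold → requirement n/a → met
6. condition 'performs work above three stories' holds; lost-time incident rate 8 > 6 → not met
7. commercial general liability coverage $3,000,000 ≥ $2,925,000 → met
8. hazard communication program present → met
9. equipment calibration 53 days ago vs limit 60 → met
Not met: 1, 4, 6

1, 4, 6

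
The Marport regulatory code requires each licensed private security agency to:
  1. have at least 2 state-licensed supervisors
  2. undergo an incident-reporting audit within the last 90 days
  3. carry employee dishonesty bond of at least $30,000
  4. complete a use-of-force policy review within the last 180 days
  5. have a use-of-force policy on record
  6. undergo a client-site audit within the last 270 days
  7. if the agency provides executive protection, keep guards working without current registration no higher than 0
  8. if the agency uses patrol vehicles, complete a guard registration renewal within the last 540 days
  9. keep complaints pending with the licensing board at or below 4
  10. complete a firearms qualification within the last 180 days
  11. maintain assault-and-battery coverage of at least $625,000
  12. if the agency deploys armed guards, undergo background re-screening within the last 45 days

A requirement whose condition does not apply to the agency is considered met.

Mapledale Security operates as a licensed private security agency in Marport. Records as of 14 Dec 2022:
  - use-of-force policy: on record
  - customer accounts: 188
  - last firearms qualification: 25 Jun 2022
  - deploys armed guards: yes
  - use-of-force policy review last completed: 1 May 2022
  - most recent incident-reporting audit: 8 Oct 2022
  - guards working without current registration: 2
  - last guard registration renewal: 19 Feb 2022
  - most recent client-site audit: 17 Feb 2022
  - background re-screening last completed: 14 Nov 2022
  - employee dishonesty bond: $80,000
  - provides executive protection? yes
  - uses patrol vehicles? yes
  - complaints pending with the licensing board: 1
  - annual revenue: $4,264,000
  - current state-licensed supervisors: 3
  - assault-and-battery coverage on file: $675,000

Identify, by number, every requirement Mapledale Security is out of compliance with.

1. state-licensed supervisors 3 ≥ 2 → met
2. incident-reporting audit 67 days ago vs limit 90 → met
3. employee dishonesty bond $80,000 ≥ $30,000 → met
4. use-of-force policy review 227 days ago vs limit 180 → not met
5. use-of-force policy present → met
6. client-site audit 300 days ago vs limit 270 → not met
7. condition 'provides executive protection' holds; guards working without current registration 2 > 0 → not met
8. condition 'uses patrol vehicles' holds; guard registration renewal 298 days ago vs limit 540 → met
9. complaints pending with the licensing board 1 ≤ 4 → met
10. firearms qualification 172 days ago vs limit 180 → met
11. assault-and-battery coverage $675,000 ≥ $625,000 → met
12. condition 'deploys armed guards' holds; background re-screening 30 days ago vs limit 45 → met
Not met: 4, 6, 7

4, 6, 7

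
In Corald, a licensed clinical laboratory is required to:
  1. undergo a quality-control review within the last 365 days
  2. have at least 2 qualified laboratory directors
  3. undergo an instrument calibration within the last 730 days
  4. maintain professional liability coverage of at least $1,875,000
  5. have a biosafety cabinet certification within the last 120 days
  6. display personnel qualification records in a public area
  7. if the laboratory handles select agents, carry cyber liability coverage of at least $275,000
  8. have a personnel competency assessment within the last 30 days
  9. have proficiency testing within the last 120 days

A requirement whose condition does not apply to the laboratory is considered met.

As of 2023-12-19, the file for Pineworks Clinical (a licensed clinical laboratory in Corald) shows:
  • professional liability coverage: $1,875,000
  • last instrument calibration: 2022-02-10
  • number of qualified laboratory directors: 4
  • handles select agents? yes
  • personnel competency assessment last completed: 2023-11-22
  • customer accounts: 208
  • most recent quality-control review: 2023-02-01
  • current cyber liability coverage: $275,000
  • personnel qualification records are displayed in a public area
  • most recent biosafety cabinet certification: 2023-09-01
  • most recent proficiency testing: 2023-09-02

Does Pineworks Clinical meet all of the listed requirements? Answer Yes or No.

Yes

1. quality-control review 321 days ago vs limit 365 → met
2. qualified laboratory directors 4 ≥ 2 → met
3. instrument calibration 677 days ago vs limit 730 → met
4. professional liability coverage $1,875,000 ≥ $1,875,000 → met
5. biosafety cabinet certification 109 days ago vs limit 120 → met
6. personnel qualification records present → met
7. condition 'handles select agents' holds; cyber liability coverage $275,000 ≥ $275,000 → met
8. personnel competency assessment 27 days ago vs limit 30 → met
9. proficiency testing 108 days ago vs limit 120 → met
All met.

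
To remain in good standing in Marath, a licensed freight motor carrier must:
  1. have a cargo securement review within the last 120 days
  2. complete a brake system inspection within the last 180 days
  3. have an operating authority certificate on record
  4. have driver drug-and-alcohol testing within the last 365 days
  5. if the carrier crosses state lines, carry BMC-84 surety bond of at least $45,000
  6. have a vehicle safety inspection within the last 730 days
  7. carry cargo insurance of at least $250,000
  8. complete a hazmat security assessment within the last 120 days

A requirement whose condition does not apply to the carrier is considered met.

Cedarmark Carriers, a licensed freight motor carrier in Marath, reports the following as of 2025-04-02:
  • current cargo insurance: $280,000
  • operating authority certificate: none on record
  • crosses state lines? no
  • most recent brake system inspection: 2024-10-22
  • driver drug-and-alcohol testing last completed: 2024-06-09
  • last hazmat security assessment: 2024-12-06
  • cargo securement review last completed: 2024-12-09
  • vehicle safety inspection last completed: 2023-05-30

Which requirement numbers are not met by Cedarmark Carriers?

3

1. cargo securement review 114 days ago vs limit 120 → met
2. brake system inspection 162 days ago vs limit 180 → met
3. operating authority certificate absent → not met
4. driver drug-and-alcohol testing 297 days ago vs limit 365 → met
5. condition 'crosses state lines' does not hold → requirement n/a → met
6. vehicle safety inspection 673 days ago vs limit 730 → met
7. cargo insurance $280,000 ≥ $250,000 → met
8. hazmat security assessment 117 days ago vs limit 120 → met
Not met: 3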